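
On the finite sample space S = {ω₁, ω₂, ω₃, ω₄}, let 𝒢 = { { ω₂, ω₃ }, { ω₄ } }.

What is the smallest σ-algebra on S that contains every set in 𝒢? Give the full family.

Seed the family with 𝒢 together with ∅ and S: { ∅, { ω₄ }, { ω₂, ω₃ }, S }.
Round 1. New:
  { ω₁, ω₄ }  = { ω₂, ω₃ }ᶜ
  { ω₁, ω₂, ω₃ }  = { ω₄ }ᶜ
  { ω₂, ω₃, ω₄ }  = { ω₄ } ∪ { ω₂, ω₃ }
  |family| = 7
Round 2: 1 new —
  { ω₁ }  = { ω₂, ω₃, ω₄ }ᶜ
  |family| = 8
Round 3: already closed under ᶜ and ∪.

Therefore σ(𝒢) = { ∅, { ω₁ }, { ω₄ }, { ω₁, ω₄ }, { ω₂, ω₃ }, { ω₁, ω₂, ω₃ }, { ω₂, ω₃, ω₄ }, S } (|σ(𝒢)| = 8).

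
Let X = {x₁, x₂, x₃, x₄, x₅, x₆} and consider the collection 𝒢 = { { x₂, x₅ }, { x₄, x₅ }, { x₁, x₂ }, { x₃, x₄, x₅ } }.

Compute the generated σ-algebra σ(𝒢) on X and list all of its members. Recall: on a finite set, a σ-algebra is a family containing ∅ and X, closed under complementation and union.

σ(𝒢) = { ∅, { x₁ }, { x₂ }, { x₃ }, { x₄ }, { x₅ }, { x₆ }, { x₁, x₂ }, { x₁, x₃ }, { x₁, x₄ }, { x₁, x₅ }, { x₁, x₆ }, { x₂, x₃ }, { x₂, x₄ }, { x₂, x₅ }, { x₂, x₆ }, { x₃, x₄ }, { x₃, x₅ }, { x₃, x₆ }, { x₄, x₅ }, { x₄, x₆ }, { x₅, x₆ }, { x₁, x₂, x₃ }, { x₁, x₂, x₄ }, { x₁, x₂, x₅ }, { x₁, x₂, x₆ }, { x₁, x₃, x₄ }, { x₁, x₃, x₅ }, { x₁, x₃, x₆ }, { x₁, x₄, x₅ }, { x₁, x₄, x₆ }, { x₁, x₅, x₆ }, { x₂, x₃, x₄ }, { x₂, x₃, x₅ }, { x₂, x₃, x₆ }, { x₂, x₄, x₅ }, { x₂, x₄, x₆ }, { x₂, x₅, x₆ }, { x₃, x₄, x₅ }, { x₃, x₄, x₆ }, { x₃, x₅, x₆ }, { x₄, x₅, x₆ }, { x₁, x₂, x₃, x₄ }, { x₁, x₂, x₃, x₅ }, { x₁, x₂, x₃, x₆ }, { x₁, x₂, x₄, x₅ }, { x₁, x₂, x₄, x₆ }, { x₁, x₂, x₅, x₆ }, { x₁, x₃, x₄, x₅ }, { x₁, x₃, x₄, x₆ }, { x₁, x₃, x₅, x₆ }, { x₁, x₄, x₅, x₆ }, { x₂, x₃, x₄, x₅ }, { x₂, x₃, x₄, x₆ }, { x₂, x₃, x₅, x₆ }, { x₂, x₄, x₅, x₆ }, { x₃, x₄, x₅, x₆ }, { x₁, x₂, x₃, x₄, x₅ }, { x₁, x₂, x₃, x₄, x₆ }, { x₁, x₂, x₃, x₅, x₆ }, { x₁, x₂, x₄, x₅, x₆ }, { x₁, x₃, x₄, x₅, x₆ }, { x₂, x₃, x₄, x₅, x₆ }, X }

Derivation:
Begin from { ∅, { x₁, x₂ }, { x₂, x₅ }, { x₄, x₅ }, { x₃, x₄, x₅ }, X } (that is, 𝒢 plus ∅ and X).
Round 1. New:
  { x₁, x₂, x₅ }  = { x₂, x₅ } ∪ { x₁, x₂ }
  { x₁, x₂, x₆ }  = { x₃, x₄, x₅ }ᶜ
  { x₂, x₄, x₅ }  = { x₄, x₅ } ∪ { x₂, x₅ }
  { x₁, x₂, x₃, x₆ }  = { x₄, x₅ }ᶜ
  { x₁, x₂, x₄, x₅ }  = { x₄, x₅ } ∪ { x₁, x₂ }
  { x₁, x₃, x₄, x₆ }  = { x₂, x₅ }ᶜ
  { x₂, x₃, x₄, x₅ }  = { x₂, x₅ } ∪ { x₃, x₄, x₅ }
  { x₃, x₄, x₅, x₆ }  = { x₁, x₂ }ᶜ
  { x₁, x₂, x₃, x₄, x₅ }  = { x₃, x₄, x₅ } ∪ { x₁, x₂ }
  |family| = 15
Round 2. New:
  { x₆ }  = { x₁, x₂, x₃, x₄, x₅ }ᶜ
  { x₁, x₆ }  = { x₂, x₃, x₄, x₅ }ᶜ
  { x₃, x₆ }  = { x₁, x₂, x₄, x₅ }ᶜ
  { x₁, x₃, x₆ }  = { x₂, x₄, x₅ }ᶜ
  { x₃, x₄, x₆ }  = { x₁, x₂, x₅ }ᶜ
  { x₁, x₂, x₅, x₆ }  = { x₂, x₅ } ∪ { x₁, x₂, x₆ }
  { x₁, x₂, x₃, x₄, x₆ }  = { x₁, x₂ } ∪ { x₁, x₃, x₄, x₆ }
  { x₁, x₂, x₃, x₅, x₆ }  = { x₂, x₅ } ∪ { x₁, x₂, x₃, x₆ }
  { x₁, x₂, x₄, x₅, x₆ }  = { x₁, x₂, x₄, x₅ } ∪ { x₁, x₂, x₆ }
  { x₁, x₃, x₄, x₅, x₆ }  = { x₃, x₄, x₅ } ∪ { x₁, x₃, x₄, x₆ }
  { x₂, x₃, x₄, x₅, x₆ }  = { x₂, x₅ } ∪ { x₃, x₄, x₅, x₆ }
  |family| = 26
Round 3 adds 11:
  { x₁ }  = { x₂, x₃, x₄, x₅, x₆ }ᶜ
  { x₂ }  = { x₁, x₃, x₄, x₅, x₆ }ᶜ
  { x₃ }  = { x₁, x₂, x₄, x₅, x₆ }ᶜ
  { x₄ }  = { x₁, x₂, x₃, x₅, x₆ }ᶜ
  { x₅ }  = { x₁, x₂, x₃, x₄, x₆ }ᶜ
  { x₃, x₄ }  = { x₁, x₂, x₅, x₆ }ᶜ
  { x₂, x₅, x₆ }  = { x₂, x₅ } ∪ { x₆ }
  { x₄, x₅, x₆ }  = { x₄, x₅ } ∪ { x₆ }
  { x₁, x₄, x₅, x₆ }  = { x₁, x₆ } ∪ { x₄, x₅ }
  { x₂, x₃, x₅, x₆ }  = { x₂, x₅ } ∪ { x₃, x₆ }
  { x₂, x₄, x₅, x₆ }  = { x₂, x₄, x₅ } ∪ { x₆ }
  |family| = 37
Round 4: 25 new —
  { x₁, x₃ }  = { x₂, x₄, x₅, x₆ }ᶜ
  { x₁, x₄ }  = { x₂, x₃, x₅, x₆ }ᶜ
  { x₁, x₅ }  = { x₁ } ∪ { x₅ }
  { x₂, x₃ }  = { x₁, x₄, x₅, x₆ }ᶜ
  { x₂, x₄ }  = { x₂ } ∪ { x₄ }
  { x₂, x₆ }  = { x₂ } ∪ { x₆ }
  { x₃, x₅ }  = { x₅ } ∪ { x₃ }
  { x₄, x₆ }  = { x₆ } ∪ { x₄ }
  { x₅, x₆ }  = { x₆ } ∪ { x₅ }
  { x₁, x₂, x₃ }  = { x₄, x₅, x₆ }ᶜ
  { x₁, x₂, x₄ }  = { x₁, x₂ } ∪ { x₄ }
  { x₁, x₃, x₄ }  = { x₂, x₅, x₆ }ᶜ
  { x₁, x₄, x₅ }  = { x₁ } ∪ { x₄, x₅ }
  { x₁, x₄, x₆ }  = { x₁, x₆ } ∪ { x₄ }
  { x₁, x₅, x₆ }  = { x₁, x₆ } ∪ { x₅ }
  { x₂, x₃, x₄ }  = { x₃, x₄ } ∪ { x₂ }
  { x₂, x₃, x₅ }  = { x₂, x₅ } ∪ { x₃ }
  { x₂, x₃, x₆ }  = { x₂ } ∪ { x₃, x₆ }
  { x₃, x₅, x₆ }  = { x₅ } ∪ { x₃, x₆ }
  { x₁, x₂, x₃, x₄ }  = { x₃, x₄ } ∪ { x₁, x₂ }
  { x₁, x₂, x₃, x₅ }  = { x₃ } ∪ { x₁, x₂, x₅ }
  { x₁, x₂, x₄, x₆ }  = { x₄ } ∪ { x₁, x₂, x₆ }
  { x₁, x₃, x₄, x₅ }  = { x₃, x₄, x₅ } ∪ { x₁ }
  { x₁, x₃, x₅, x₆ }  = { x₁, x₃, x₆ } ∪ { x₅ }
  { x₂, x₃, x₄, x₆ }  = { x₂ } ∪ { x₃, x₄, x₆ }
  |family| = 62
Round 5: 2 new —
  { x₁, x₃, x₅ }  = { x₁, x₃ } ∪ { x₁, x₅ }
  { x₂, x₄, x₆ }  = { x₂ } ∪ { x₄, x₆ }
  |family| = 64
Round 6: closed — nothing new.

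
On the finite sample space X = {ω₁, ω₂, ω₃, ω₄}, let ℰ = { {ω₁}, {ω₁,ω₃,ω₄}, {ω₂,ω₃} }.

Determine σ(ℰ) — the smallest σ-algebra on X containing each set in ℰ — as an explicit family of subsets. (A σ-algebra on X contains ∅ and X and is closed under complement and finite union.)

Take S₀ = ℰ ∪ {∅, X} = { {}, {ω₁}, {ω₂,ω₃}, {ω₁,ω₃,ω₄}, X }.
Step 1: +4 →
  {ω₂}  = {ω₁,ω₃,ω₄}ᶜ
  {ω₁,ω₄}  = {ω₂,ω₃}ᶜ
  {ω₁,ω₂,ω₃}  = {ω₂,ω₃} ∪ {ω₁}
  {ω₂,ω₃,ω₄}  = {ω₁}ᶜ
  (now 9)
Step 2 (3 new):
  {ω₄}  = {ω₁,ω₂,ω₃}ᶜ
  {ω₁,ω₂}  = {ω₂} ∪ {ω₁}
  {ω₁,ω₂,ω₄}  = {ω₂} ∪ {ω₁,ω₄}
  (now 12)
Step 3: +3 →
  {ω₃}  = {ω₁,ω₂,ω₄}ᶜ
  {ω₂,ω₄}  = {ω₄} ∪ {ω₂}
  {ω₃,ω₄}  = {ω₁,ω₂}ᶜ
  (now 15)
Step 4: +1 →
  {ω₁,ω₃}  = {ω₂,ω₄}ᶜ
  (now 16)
Step 5: closed — nothing new.

σ(ℰ) = { {}, {ω₁}, {ω₂}, {ω₃}, {ω₄}, {ω₁,ω₂}, {ω₁,ω₃}, {ω₁,ω₄}, {ω₂,ω₃}, {ω₂,ω₄}, {ω₃,ω₄}, {ω₁,ω₂,ω₃}, {ω₁,ω₂,ω₄}, {ω₁,ω₃,ω₄}, {ω₂,ω₃,ω₄}, X }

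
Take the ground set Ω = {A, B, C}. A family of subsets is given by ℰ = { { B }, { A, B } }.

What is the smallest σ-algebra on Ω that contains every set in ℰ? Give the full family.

Start: ℰ ∪ {∅, Ω} = { {  }, { B }, { A, B }, Ω }.
Step 1 (2 new):
  { C }  = Ω∖{ A, B }
  { A, C }  = Ω∖{ B }
  [6 total]
Step 2 (1 new):
  { B, C }  = { C } ∪ { B }
  [7 total]
Step 3. New:
  { A }  = Ω∖{ B, C }
  [8 total]
Step 4: no new sets; the family is a σ-algebra.

Therefore σ(ℰ) = { {  }, { A }, { B }, { C }, { A, B }, { A, C }, { B, C }, Ω } (|σ(ℰ)| = 8).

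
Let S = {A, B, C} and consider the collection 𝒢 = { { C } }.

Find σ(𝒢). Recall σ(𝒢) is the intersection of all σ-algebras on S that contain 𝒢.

|σ(𝒢)| = 4.  σ(𝒢) = { ∅, { C }, { A, B }, S }

Working:
Take S₀ = 𝒢 ∪ {∅, S} = { ∅, { C }, S }.
Round 1: 1 new —
  { A, B }  = { C }ᶜ
  [4 total]
Round 2: no new sets; the family is a σ-algebra.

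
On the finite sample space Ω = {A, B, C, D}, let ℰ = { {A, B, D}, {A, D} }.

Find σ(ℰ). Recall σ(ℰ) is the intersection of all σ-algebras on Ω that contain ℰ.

Begin from { {}, {A, D}, {A, B, D}, Ω } (that is, ℰ plus ∅ and Ω).
Round 1. New:
  {C}  = Ω∖{A, B, D}
  {B, C}  = Ω∖{A, D}
  |family| = 6
Round 2 (1 new):
  {A, C, D}  = {C} ∪ {A, D}
  |family| = 7
Round 3 adds 1:
  {B}  = Ω∖{A, C, D}
  |family| = 8
Round 4: no new sets; the family is a σ-algebra.

σ(ℰ) = { {}, {B}, {C}, {A, D}, {B, C}, {A, B, D}, {A, C, D}, Ω }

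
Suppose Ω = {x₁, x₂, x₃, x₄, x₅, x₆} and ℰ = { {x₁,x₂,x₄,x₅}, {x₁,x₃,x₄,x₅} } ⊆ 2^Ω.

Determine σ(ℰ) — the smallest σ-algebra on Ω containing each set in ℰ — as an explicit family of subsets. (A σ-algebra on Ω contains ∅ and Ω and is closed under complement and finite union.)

Seed the family with ℰ together with ∅ and Ω: { ∅, {x₁,x₂,x₄,x₅}, {x₁,x₃,x₄,x₅}, Ω }.
Pass 1 adds 3:
  {x₂,x₆}  = Ω∖{x₁,x₃,x₄,x₅}
  {x₃,x₆}  = Ω∖{x₁,x₂,x₄,x₅}
  {x₁,x₂,x₃,x₄,x₅}  = {x₁,x₃,x₄,x₅} ∪ {x₁,x₂,x₄,x₅}
  |family| = 7
Pass 2: 4 new —
  {x₆}  = Ω∖{x₁,x₂,x₃,x₄,x₅}
  {x₂,x₃,x₆}  = {x₃,x₆} ∪ {x₂,x₆}
  {x₁,x₂,x₄,x₅,x₆}  = {x₂,x₆} ∪ {x₁,x₂,x₄,x₅}
  {x₁,x₃,x₄,x₅,x₆}  = {x₁,x₃,x₄,x₅} ∪ {x₃,x₆}
  |family| = 11
Pass 3: 3 new —
  {x₂}  = Ω∖{x₁,x₃,x₄,x₅,x₆}
  {x₃}  = Ω∖{x₁,x₂,x₄,x₅,x₆}
  {x₁,x₄,x₅}  = Ω∖{x₂,x₃,x₆}
  |family| = 14
Pass 4 adds 2:
  {x₂,x₃}  = {x₃} ∪ {x₂}
  {x₁,x₄,x₅,x₆}  = {x₁,x₄,x₅} ∪ {x₆}
  |family| = 16
Pass 5: closed — nothing new.

σ(ℰ) = { ∅, {x₂}, {x₃}, {x₆}, {x₂,x₃}, {x₂,x₆}, {x₃,x₆}, {x₁,x₄,x₅}, {x₂,x₃,x₆}, {x₁,x₂,x₄,x₅}, {x₁,x₃,x₄,x₅}, {x₁,x₄,x₅,x₆}, {x₁,x₂,x₃,x₄,x₅}, {x₁,x₂,x₄,x₅,x₆}, {x₁,x₃,x₄,x₅,x₆}, Ω }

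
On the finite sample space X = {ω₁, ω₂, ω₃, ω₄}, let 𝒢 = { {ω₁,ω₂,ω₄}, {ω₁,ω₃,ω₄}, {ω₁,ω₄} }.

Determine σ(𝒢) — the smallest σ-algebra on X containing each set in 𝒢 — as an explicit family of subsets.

Answer: σ(𝒢) = { {}, {ω₂}, {ω₃}, {ω₁,ω₄}, {ω₂,ω₃}, {ω₁,ω₂,ω₄}, {ω₁,ω₃,ω₄}, X }

Derivation:
Start: 𝒢 ∪ {∅, X} = { {}, {ω₁,ω₄}, {ω₁,ω₂,ω₄}, {ω₁,ω₃,ω₄}, X }.
Step 1: +3 →
  {ω₂}  = ᶜ of {ω₁,ω₃,ω₄}
  {ω₃}  = ᶜ of {ω₁,ω₂,ω₄}
  {ω₂,ω₃}  = ᶜ of {ω₁,ω₄}
  (now 8)
After Step 2 the family is unchanged; done.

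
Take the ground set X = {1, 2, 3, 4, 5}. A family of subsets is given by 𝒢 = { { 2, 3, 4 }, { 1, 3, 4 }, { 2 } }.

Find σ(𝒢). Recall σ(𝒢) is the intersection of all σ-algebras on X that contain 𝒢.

Take S₀ = 𝒢 ∪ {∅, X} = { {  }, { 2 }, { 1, 3, 4 }, { 2, 3, 4 }, X }.
Step 1: 4 new —
  { 1, 5 }  = { 2, 3, 4 }ᶜ
  { 2, 5 }  = { 1, 3, 4 }ᶜ
  { 1, 2, 3, 4 }  = { 1, 3, 4 } ∪ { 2, 3, 4 }
  { 1, 3, 4, 5 }  = { 2 }ᶜ
  — 9 sets.
Step 2 adds 3:
  { 5 }  = { 1, 2, 3, 4 }ᶜ
  { 1, 2, 5 }  = { 2, 5 } ∪ { 1, 5 }
  { 2, 3, 4, 5 }  = { 2, 5 } ∪ { 2, 3, 4 }
  — 12 sets.
Step 3 (2 new):
  { 1 }  = { 2, 3, 4, 5 }ᶜ
  { 3, 4 }  = { 1, 2, 5 }ᶜ
  — 14 sets.
Step 4: 2 new —
  { 1, 2 }  = { 2 } ∪ { 1 }
  { 3, 4, 5 }  = { 3, 4 } ∪ { 5 }
  — 16 sets.
After Step 5 the family is unchanged; done.

|σ(𝒢)| = 16.  σ(𝒢) = { {  }, { 1 }, { 2 }, { 5 }, { 1, 2 }, { 1, 5 }, { 2, 5 }, { 3, 4 }, { 1, 2, 5 }, { 1, 3, 4 }, { 2, 3, 4 }, { 3, 4, 5 }, { 1, 2, 3, 4 }, { 1, 3, 4, 5 }, { 2, 3, 4, 5 }, X }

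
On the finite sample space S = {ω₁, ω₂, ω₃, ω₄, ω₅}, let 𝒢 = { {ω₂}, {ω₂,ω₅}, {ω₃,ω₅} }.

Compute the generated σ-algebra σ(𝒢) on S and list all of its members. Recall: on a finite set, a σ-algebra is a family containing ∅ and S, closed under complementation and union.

|σ(𝒢)| = 16.  σ(𝒢) = { {}, {ω₂}, {ω₃}, {ω₅}, {ω₁,ω₄}, {ω₂,ω₃}, {ω₂,ω₅}, {ω₃,ω₅}, {ω₁,ω₂,ω₄}, {ω₁,ω₃,ω₄}, {ω₁,ω₄,ω₅}, {ω₂,ω₃,ω₅}, {ω₁,ω₂,ω₃,ω₄}, {ω₁,ω₂,ω₄,ω₅}, {ω₁,ω₃,ω₄,ω₅}, S }

Trace:
Initial family (5 sets): { {}, {ω₂}, {ω₂,ω₅}, {ω₃,ω₅}, S }.
Step 1: +4 →
  {ω₁,ω₂,ω₄}  = ᶜ of {ω₃,ω₅}
  {ω₁,ω₃,ω₄}  = ᶜ of {ω₂,ω₅}
  {ω₂,ω₃,ω₅}  = {ω₂,ω₅} ∪ {ω₃,ω₅}
  {ω₁,ω₃,ω₄,ω₅}  = ᶜ of {ω₂}
  — 9 sets.
Step 2: 3 new —
  {ω₁,ω₄}  = ᶜ of {ω₂,ω₃,ω₅}
  {ω₁,ω₂,ω₃,ω₄}  = {ω₂} ∪ {ω₁,ω₃,ω₄}
  {ω₁,ω₂,ω₄,ω₅}  = {ω₂,ω₅} ∪ {ω₁,ω₂,ω₄}
  — 12 sets.
Step 3 (2 new):
  {ω₃}  = ᶜ of {ω₁,ω₂,ω₄,ω₅}
  {ω₅}  = ᶜ of {ω₁,ω₂,ω₃,ω₄}
  — 14 sets.
Step 4 (2 new):
  {ω₂,ω₃}  = {ω₃} ∪ {ω₂}
  {ω₁,ω₄,ω₅}  = {ω₁,ω₄} ∪ {ω₅}
  — 16 sets.
Step 5: already closed under ᶜ and ∪.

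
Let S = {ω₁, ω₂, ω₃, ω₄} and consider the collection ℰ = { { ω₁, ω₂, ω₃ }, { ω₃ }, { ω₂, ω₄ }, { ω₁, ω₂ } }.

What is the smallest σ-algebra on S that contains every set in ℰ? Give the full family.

|σ(ℰ)| = 16.  σ(ℰ) = { ∅, { ω₁ }, { ω₂ }, { ω₃ }, { ω₄ }, { ω₁, ω₂ }, { ω₁, ω₃ }, { ω₁, ω₄ }, { ω₂, ω₃ }, { ω₂, ω₄ }, { ω₃, ω₄ }, { ω₁, ω₂, ω₃ }, { ω₁, ω₂, ω₄ }, { ω₁, ω₃, ω₄ }, { ω₂, ω₃, ω₄ }, S }

Derivation:
Initial family (6 sets): { ∅, { ω₃ }, { ω₁, ω₂ }, { ω₂, ω₄ }, { ω₁, ω₂, ω₃ }, S }.
Round 1. New:
  { ω₄ }  = complement { ω₁, ω₂, ω₃ }
  { ω₁, ω₃ }  = complement { ω₂, ω₄ }
  { ω₃, ω₄ }  = complement { ω₁, ω₂ }
  { ω₁, ω₂, ω₄ }  = complement { ω₃ }
  { ω₂, ω₃, ω₄ }  = { ω₃ } ∪ { ω₂, ω₄ }
  |family| = 11
Round 2. New:
  { ω₁ }  = complement { ω₂, ω₃, ω₄ }
  { ω₁, ω₃, ω₄ }  = { ω₃, ω₄ } ∪ { ω₁, ω₃ }
  |family| = 13
Round 3 adds 2:
  { ω₂ }  = complement { ω₁, ω₃, ω₄ }
  { ω₁, ω₄ }  = { ω₄ } ∪ { ω₁ }
  |family| = 15
Round 4 (1 new):
  { ω₂, ω₃ }  = complement { ω₁, ω₄ }
  |family| = 16
Round 5 adds nothing — fixpoint reached.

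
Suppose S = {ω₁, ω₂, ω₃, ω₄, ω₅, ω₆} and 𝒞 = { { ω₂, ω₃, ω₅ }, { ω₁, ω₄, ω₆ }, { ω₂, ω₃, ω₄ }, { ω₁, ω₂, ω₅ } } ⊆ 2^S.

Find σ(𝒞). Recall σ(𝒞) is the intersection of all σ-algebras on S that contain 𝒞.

Start: 𝒞 ∪ {∅, S} = { {}, { ω₁, ω₂, ω₅ }, { ω₁, ω₄, ω₆ }, { ω₂, ω₃, ω₄ }, { ω₂, ω₃, ω₅ }, S }.
Pass 1 adds 7:
  { ω₁, ω₅, ω₆ }  = ᶜ of { ω₂, ω₃, ω₄ }
  { ω₃, ω₄, ω₆ }  = ᶜ of { ω₁, ω₂, ω₅ }
  { ω₁, ω₂, ω₃, ω₅ }  = { ω₁, ω₂, ω₅ } ∪ { ω₂, ω₃, ω₅ }
  { ω₂, ω₃, ω₄, ω₅ }  = { ω₂, ω₃, ω₅ } ∪ { ω₂, ω₃, ω₄ }
  { ω₁, ω₂, ω₃, ω₄, ω₅ }  = { ω₁, ω₂, ω₅ } ∪ { ω₂, ω₃, ω₄ }
  { ω₁, ω₂, ω₃, ω₄, ω₆ }  = { ω₂, ω₃, ω₄ } ∪ { ω₁, ω₄, ω₆ }
  { ω₁, ω₂, ω₄, ω₅, ω₆ }  = { ω₁, ω₂, ω₅ } ∪ { ω₁, ω₄, ω₆ }
  |family| = 13
Pass 2 adds 12:
  { ω₃ }  = ᶜ of { ω₁, ω₂, ω₄, ω₅, ω₆ }
  { ω₅ }  = ᶜ of { ω₁, ω₂, ω₃, ω₄, ω₆ }
  { ω₆ }  = ᶜ of { ω₁, ω₂, ω₃, ω₄, ω₅ }
  { ω₁, ω₆ }  = ᶜ of { ω₂, ω₃, ω₄, ω₅ }
  { ω₄, ω₆ }  = ᶜ of { ω₁, ω₂, ω₃, ω₅ }
  { ω₁, ω₂, ω₅, ω₆ }  = { ω₁, ω₂, ω₅ } ∪ { ω₁, ω₅, ω₆ }
  { ω₁, ω₃, ω₄, ω₆ }  = { ω₁, ω₄, ω₆ } ∪ { ω₃, ω₄, ω₆ }
  { ω₁, ω₄, ω₅, ω₆ }  = { ω₁, ω₄, ω₆ } ∪ { ω₁, ω₅, ω₆ }
  { ω₂, ω₃, ω₄, ω₆ }  = { ω₂, ω₃, ω₄ } ∪ { ω₃, ω₄, ω₆ }
  { ω₁, ω₂, ω₃, ω₅, ω₆ }  = { ω₂, ω₃, ω₅ } ∪ { ω₁, ω₅, ω₆ }
  { ω₁, ω₃, ω₄, ω₅, ω₆ }  = { ω₁, ω₅, ω₆ } ∪ { ω₃, ω₄, ω₆ }
  { ω₂, ω₃, ω₄, ω₅, ω₆ }  = { ω₂, ω₃, ω₄, ω₅ } ∪ { ω₃, ω₄, ω₆ }
  |family| = 25
Pass 3: +15 →
  { ω₁ }  = ᶜ of { ω₂, ω₃, ω₄, ω₅, ω₆ }
  { ω₂ }  = ᶜ of { ω₁, ω₃, ω₄, ω₅, ω₆ }
  { ω₄ }  = ᶜ of { ω₁, ω₂, ω₃, ω₅, ω₆ }
  { ω₁, ω₅ }  = ᶜ of { ω₂, ω₃, ω₄, ω₆ }
  { ω₂, ω₃ }  = ᶜ of { ω₁, ω₄, ω₅, ω₆ }
  { ω₂, ω₅ }  = ᶜ of { ω₁, ω₃, ω₄, ω₆ }
  { ω₃, ω₄ }  = ᶜ of { ω₁, ω₂, ω₅, ω₆ }
  { ω₃, ω₅ }  = { ω₅ } ∪ { ω₃ }
  { ω₃, ω₆ }  = { ω₆ } ∪ { ω₃ }
  { ω₅, ω₆ }  = { ω₆ } ∪ { ω₅ }
  { ω₁, ω₃, ω₆ }  = { ω₁, ω₆ } ∪ { ω₃ }
  { ω₄, ω₅, ω₆ }  = { ω₄, ω₆ } ∪ { ω₅ }
  { ω₁, ω₃, ω₅, ω₆ }  = { ω₁, ω₅, ω₆ } ∪ { ω₃ }
  { ω₂, ω₃, ω₅, ω₆ }  = { ω₆ } ∪ { ω₂, ω₃, ω₅ }
  { ω₃, ω₄, ω₅, ω₆ }  = { ω₃, ω₄, ω₆ } ∪ { ω₅ }
  |family| = 40
Pass 4. New:
  { ω₁, ω₂ }  = ᶜ of { ω₃, ω₄, ω₅, ω₆ }
  { ω₁, ω₃ }  = { ω₃ } ∪ { ω₁ }
  { ω₁, ω₄ }  = ᶜ of { ω₂, ω₃, ω₅, ω₆ }
  { ω₂, ω₄ }  = ᶜ of { ω₁, ω₃, ω₅, ω₆ }
  { ω₂, ω₆ }  = { ω₂ } ∪ { ω₆ }
  { ω₄, ω₅ }  = { ω₄ } ∪ { ω₅ }
  { ω₁, ω₂, ω₃ }  = ᶜ of { ω₄, ω₅, ω₆ }
  { ω₁, ω₂, ω₆ }  = { ω₁, ω₆ } ∪ { ω₂ }
  { ω₁, ω₃, ω₄ }  = { ω₃, ω₄ } ∪ { ω₁ }
  { ω₁, ω₃, ω₅ }  = { ω₃, ω₅ } ∪ { ω₁ }
  { ω₁, ω₄, ω₅ }  = { ω₄ } ∪ { ω₁, ω₅ }
  { ω₂, ω₃, ω₆ }  = { ω₂ } ∪ { ω₃, ω₆ }
  { ω₂, ω₄, ω₅ }  = ᶜ of { ω₁, ω₃, ω₆ }
  { ω₂, ω₄, ω₆ }  = { ω₂ } ∪ { ω₄, ω₆ }
  { ω₂, ω₅, ω₆ }  = { ω₂ } ∪ { ω₅, ω₆ }
  { ω₃, ω₄, ω₅ }  = { ω₃, ω₄ } ∪ { ω₃, ω₅ }
  { ω₃, ω₅, ω₆ }  = { ω₃, ω₅ } ∪ { ω₃, ω₆ }
  { ω₁, ω₂, ω₃, ω₄ }  = ᶜ of { ω₅, ω₆ }
  { ω₁, ω₂, ω₃, ω₆ }  = { ω₁, ω₃, ω₆ } ∪ { ω₂ }
  { ω₁, ω₂, ω₄, ω₅ }  = ᶜ of { ω₃, ω₆ }
  { ω₁, ω₂, ω₄, ω₆ }  = ᶜ of { ω₃, ω₅ }
  { ω₁, ω₃, ω₄, ω₅ }  = { ω₃, ω₄ } ∪ { ω₁, ω₅ }
  { ω₂, ω₄, ω₅, ω₆ }  = { ω₂ } ∪ { ω₄, ω₅, ω₆ }
  |family| = 63
Pass 5: 1 new —
  { ω₁, ω₂, ω₄ }  = ᶜ of { ω₃, ω₅, ω₆ }
  |family| = 64
Pass 6: already closed under ᶜ and ∪.

Therefore σ(𝒞) = { {}, { ω₁ }, { ω₂ }, { ω₃ }, { ω₄ }, { ω₅ }, { ω₆ }, { ω₁, ω₂ }, { ω₁, ω₃ }, { ω₁, ω₄ }, { ω₁, ω₅ }, { ω₁, ω₆ }, { ω₂, ω₃ }, { ω₂, ω₄ }, { ω₂, ω₅ }, { ω₂, ω₆ }, { ω₃, ω₄ }, { ω₃, ω₅ }, { ω₃, ω₆ }, { ω₄, ω₅ }, { ω₄, ω₆ }, { ω₅, ω₆ }, { ω₁, ω₂, ω₃ }, { ω₁, ω₂, ω₄ }, { ω₁, ω₂, ω₅ }, { ω₁, ω₂, ω₆ }, { ω₁, ω₃, ω₄ }, { ω₁, ω₃, ω₅ }, { ω₁, ω₃, ω₆ }, { ω₁, ω₄, ω₅ }, { ω₁, ω₄, ω₆ }, { ω₁, ω₅, ω₆ }, { ω₂, ω₃, ω₄ }, { ω₂, ω₃, ω₅ }, { ω₂, ω₃, ω₆ }, { ω₂, ω₄, ω₅ }, { ω₂, ω₄, ω₆ }, { ω₂, ω₅, ω₆ }, { ω₃, ω₄, ω₅ }, { ω₃, ω₄, ω₆ }, { ω₃, ω₅, ω₆ }, { ω₄, ω₅, ω₆ }, { ω₁, ω₂, ω₃, ω₄ }, { ω₁, ω₂, ω₃, ω₅ }, { ω₁, ω₂, ω₃, ω₆ }, { ω₁, ω₂, ω₄, ω₅ }, { ω₁, ω₂, ω₄, ω₆ }, { ω₁, ω₂, ω₅, ω₆ }, { ω₁, ω₃, ω₄, ω₅ }, { ω₁, ω₃, ω₄, ω₆ }, { ω₁, ω₃, ω₅, ω₆ }, { ω₁, ω₄, ω₅, ω₆ }, { ω₂, ω₃, ω₄, ω₅ }, { ω₂, ω₃, ω₄, ω₆ }, { ω₂, ω₃, ω₅, ω₆ }, { ω₂, ω₄, ω₅, ω₆ }, { ω₃, ω₄, ω₅, ω₆ }, { ω₁, ω₂, ω₃, ω₄, ω₅ }, { ω₁, ω₂, ω₃, ω₄, ω₆ }, { ω₁, ω₂, ω₃, ω₅, ω₆ }, { ω₁, ω₂, ω₄, ω₅, ω₆ }, { ω₁, ω₃, ω₄, ω₅, ω₆ }, { ω₂, ω₃, ω₄, ω₅, ω₆ }, S } (|σ(𝒞)| = 64).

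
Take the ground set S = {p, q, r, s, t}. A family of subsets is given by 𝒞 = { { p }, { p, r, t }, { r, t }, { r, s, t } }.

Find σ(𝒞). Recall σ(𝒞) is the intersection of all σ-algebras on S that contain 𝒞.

Answer: σ(𝒞) = { ∅, { p }, { q }, { s }, { p, q }, { p, s }, { q, s }, { r, t }, { p, q, s }, { p, r, t }, { q, r, t }, { r, s, t }, { p, q, r, t }, { p, r, s, t }, { q, r, s, t }, S }

Check:
Seed the family with 𝒞 together with ∅ and S: { ∅, { p }, { r, t }, { p, r, t }, { r, s, t }, S }.
Step 1: 5 new —
  { p, q }  = { r, s, t }ᶜ
  { q, s }  = { p, r, t }ᶜ
  { p, q, s }  = { r, t }ᶜ
  { p, r, s, t }  = { r, s, t } ∪ { p, r, t }
  { q, r, s, t }  = { p }ᶜ
Step 2 adds 2:
  { q }  = { p, r, s, t }ᶜ
  { p, q, r, t }  = { p, q } ∪ { p, r, t }
Step 3: +2 →
  { s }  = { p, q, r, t }ᶜ
  { q, r, t }  = { r, t } ∪ { q }
Step 4 (1 new):
  { p, s }  = { q, r, t }ᶜ
Step 5: stable.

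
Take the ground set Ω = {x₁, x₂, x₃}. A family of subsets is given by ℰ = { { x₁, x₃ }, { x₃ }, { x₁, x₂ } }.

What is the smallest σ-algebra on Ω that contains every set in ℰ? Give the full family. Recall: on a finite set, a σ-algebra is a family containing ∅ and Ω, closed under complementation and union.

Start: ℰ ∪ {∅, Ω} = { {  }, { x₃ }, { x₁, x₂ }, { x₁, x₃ }, Ω }.
Pass 1: +1 →
  { x₂ }  = ᶜ of { x₁, x₃ }
Pass 2: +1 →
  { x₂, x₃ }  = { x₃ } ∪ { x₂ }
Pass 3: +1 →
  { x₁ }  = ᶜ of { x₂, x₃ }
Pass 4: closed — nothing new.

Hence σ(ℰ) has 8 members: { {  }, { x₁ }, { x₂ }, { x₃ }, { x₁, x₂ }, { x₁, x₃ }, { x₂, x₃ }, Ω }.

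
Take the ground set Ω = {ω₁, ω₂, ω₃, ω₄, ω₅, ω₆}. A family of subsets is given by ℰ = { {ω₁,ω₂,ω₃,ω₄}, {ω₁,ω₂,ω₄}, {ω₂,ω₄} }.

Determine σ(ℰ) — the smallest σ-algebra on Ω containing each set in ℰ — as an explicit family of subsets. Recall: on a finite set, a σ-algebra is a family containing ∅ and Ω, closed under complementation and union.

Seed the family with ℰ together with ∅ and Ω: { {}, {ω₂,ω₄}, {ω₁,ω₂,ω₄}, {ω₁,ω₂,ω₃,ω₄}, Ω }.
Pass 1 (3 new):
  {ω₅,ω₆}  = Ω∖{ω₁,ω₂,ω₃,ω₄}
  {ω₃,ω₅,ω₆}  = Ω∖{ω₁,ω₂,ω₄}
  {ω₁,ω₃,ω₅,ω₆}  = Ω∖{ω₂,ω₄}
  |family| = 8
Pass 2: 3 new —
  {ω₂,ω₄,ω₅,ω₆}  = {ω₂,ω₄} ∪ {ω₅,ω₆}
  {ω₁,ω₂,ω₄,ω₅,ω₆}  = {ω₁,ω₂,ω₄} ∪ {ω₅,ω₆}
  {ω₂,ω₃,ω₄,ω₅,ω₆}  = {ω₂,ω₄} ∪ {ω₃,ω₅,ω₆}
  |family| = 11
Pass 3 (3 new):
  {ω₁}  = Ω∖{ω₂,ω₃,ω₄,ω₅,ω₆}
  {ω₃}  = Ω∖{ω₁,ω₂,ω₄,ω₅,ω₆}
  {ω₁,ω₃}  = Ω∖{ω₂,ω₄,ω₅,ω₆}
  |family| = 14
Pass 4 (2 new):
  {ω₁,ω₅,ω₆}  = {ω₅,ω₆} ∪ {ω₁}
  {ω₂,ω₃,ω₄}  = {ω₃} ∪ {ω₂,ω₄}
  |family| = 16
Pass 5: stable.

σ(ℰ) = { {}, {ω₁}, {ω₃}, {ω₁,ω₃}, {ω₂,ω₄}, {ω₅,ω₆}, {ω₁,ω₂,ω₄}, {ω₁,ω₅,ω₆}, {ω₂,ω₃,ω₄}, {ω₃,ω₅,ω₆}, {ω₁,ω₂,ω₃,ω₄}, {ω₁,ω₃,ω₅,ω₆}, {ω₂,ω₄,ω₅,ω₆}, {ω₁,ω₂,ω₄,ω₅,ω₆}, {ω₂,ω₃,ω₄,ω₅,ω₆}, Ω }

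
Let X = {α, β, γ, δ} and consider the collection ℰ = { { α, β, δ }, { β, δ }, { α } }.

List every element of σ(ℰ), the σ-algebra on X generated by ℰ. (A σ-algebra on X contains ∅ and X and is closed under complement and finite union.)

Take S₀ = ℰ ∪ {∅, X} = { ∅, { α }, { β, δ }, { α, β, δ }, X }.
Iteration 1 (3 new):
  { γ }  = X∖{ α, β, δ }
  { α, γ }  = X∖{ β, δ }
  { β, γ, δ }  = X∖{ α }
  (now 8)
Iteration 2: stable.

Therefore σ(ℰ) = { ∅, { α }, { γ }, { α, γ }, { β, δ }, { α, β, δ }, { β, γ, δ }, X } (|σ(ℰ)| = 8).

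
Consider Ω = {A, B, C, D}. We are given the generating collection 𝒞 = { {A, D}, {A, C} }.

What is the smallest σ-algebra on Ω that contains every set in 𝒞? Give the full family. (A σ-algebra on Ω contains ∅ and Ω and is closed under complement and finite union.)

Initial family (4 sets): { {}, {A, C}, {A, D}, Ω }.
Step 1. New:
  {B, C}  = {A, D}ᶜ
  {B, D}  = {A, C}ᶜ
  {A, C, D}  = {A, C} ∪ {A, D}
Step 2 (4 new):
  {B}  = {A, C, D}ᶜ
  {A, B, C}  = {B, C} ∪ {A, C}
  {A, B, D}  = {A, D} ∪ {B, D}
  {B, C, D}  = {B, C} ∪ {B, D}
Step 3 adds 3:
  {A}  = {B, C, D}ᶜ
  {C}  = {A, B, D}ᶜ
  {D}  = {A, B, C}ᶜ
Step 4: +2 →
  {A, B}  = {B} ∪ {A}
  {C, D}  = {C} ∪ {D}
Step 5: stable.

Therefore σ(𝒞) = { {}, {A}, {B}, {C}, {D}, {A, B}, {A, C}, {A, D}, {B, C}, {B, D}, {C, D}, {A, B, C}, {A, B, D}, {A, C, D}, {B, C, D}, Ω } (|σ(𝒞)| = 16).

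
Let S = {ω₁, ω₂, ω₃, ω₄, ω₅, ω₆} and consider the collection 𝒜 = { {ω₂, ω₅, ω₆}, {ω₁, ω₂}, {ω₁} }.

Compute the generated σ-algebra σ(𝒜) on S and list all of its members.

σ(𝒜) (16 sets): { {}, {ω₁}, {ω₂}, {ω₁, ω₂}, {ω₃, ω₄}, {ω₅, ω₆}, {ω₁, ω₃, ω₄}, {ω₁, ω₅, ω₆}, {ω₂, ω₃, ω₄}, {ω₂, ω₅, ω₆}, {ω₁, ω₂, ω₃, ω₄}, {ω₁, ω₂, ω₅, ω₆}, {ω₃, ω₄, ω₅, ω₆}, {ω₁, ω₃, ω₄, ω₅, ω₆}, {ω₂, ω₃, ω₄, ω₅, ω₆}, S }

Working:
Take S₀ = 𝒜 ∪ {∅, S} = { {}, {ω₁}, {ω₁, ω₂}, {ω₂, ω₅, ω₆}, S }.
Round 1. New:
  {ω₁, ω₃, ω₄}  = {ω₂, ω₅, ω₆}ᶜ
  {ω₁, ω₂, ω₅, ω₆}  = {ω₁, ω₂} ∪ {ω₂, ω₅, ω₆}
  {ω₃, ω₄, ω₅, ω₆}  = {ω₁, ω₂}ᶜ
  {ω₂, ω₃, ω₄, ω₅, ω₆}  = {ω₁}ᶜ
  [9 total]
Round 2: 3 new —
  {ω₃, ω₄}  = {ω₁, ω₂, ω₅, ω₆}ᶜ
  {ω₁, ω₂, ω₃, ω₄}  = {ω₁, ω₂} ∪ {ω₁, ω₃, ω₄}
  {ω₁, ω₃, ω₄, ω₅, ω₆}  = {ω₃, ω₄, ω₅, ω₆} ∪ {ω₁, ω₃, ω₄}
  [12 total]
Round 3. New:
  {ω₂}  = {ω₁, ω₃, ω₄, ω₅, ω₆}ᶜ
  {ω₅, ω₆}  = {ω₁, ω₂, ω₃, ω₄}ᶜ
  [14 total]
Round 4 (2 new):
  {ω₁, ω₅, ω₆}  = {ω₅, ω₆} ∪ {ω₁}
  {ω₂, ω₃, ω₄}  = {ω₃, ω₄} ∪ {ω₂}
  [16 total]
After Round 5 the family is unchanged; done.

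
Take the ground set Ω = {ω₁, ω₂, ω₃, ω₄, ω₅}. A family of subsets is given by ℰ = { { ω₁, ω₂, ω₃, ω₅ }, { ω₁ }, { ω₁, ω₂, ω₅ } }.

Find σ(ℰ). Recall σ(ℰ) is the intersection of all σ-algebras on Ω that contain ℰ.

|σ(ℰ)| = 16.  σ(ℰ) = { {  }, { ω₁ }, { ω₃ }, { ω₄ }, { ω₁, ω₃ }, { ω₁, ω₄ }, { ω₂, ω₅ }, { ω₃, ω₄ }, { ω₁, ω₂, ω₅ }, { ω₁, ω₃, ω₄ }, { ω₂, ω₃, ω₅ }, { ω₂, ω₄, ω₅ }, { ω₁, ω₂, ω₃, ω₅ }, { ω₁, ω₂, ω₄, ω₅ }, { ω₂, ω₃, ω₄, ω₅ }, Ω }

Trace:
Start: ℰ ∪ {∅, Ω} = { {  }, { ω₁ }, { ω₁, ω₂, ω₅ }, { ω₁, ω₂, ω₃, ω₅ }, Ω }.
Iteration 1: +3 →
  { ω₄ }  = complement { ω₁, ω₂, ω₃, ω₅ }
  { ω₃, ω₄ }  = complement { ω₁, ω₂, ω₅ }
  { ω₂, ω₃, ω₄, ω₅ }  = complement { ω₁ }
Iteration 2 adds 3:
  { ω₁, ω₄ }  = { ω₄ } ∪ { ω₁ }
  { ω₁, ω₃, ω₄ }  = { ω₃, ω₄ } ∪ { ω₁ }
  { ω₁, ω₂, ω₄, ω₅ }  = { ω₄ } ∪ { ω₁, ω₂, ω₅ }
Iteration 3: +3 →
  { ω₃ }  = complement { ω₁, ω₂, ω₄, ω₅ }
  { ω₂, ω₅ }  = complement { ω₁, ω₃, ω₄ }
  { ω₂, ω₃, ω₅ }  = complement { ω₁, ω₄ }
Iteration 4 (2 new):
  { ω₁, ω₃ }  = { ω₃ } ∪ { ω₁ }
  { ω₂, ω₄, ω₅ }  = { ω₂, ω₅ } ∪ { ω₄ }
Iteration 5: stable.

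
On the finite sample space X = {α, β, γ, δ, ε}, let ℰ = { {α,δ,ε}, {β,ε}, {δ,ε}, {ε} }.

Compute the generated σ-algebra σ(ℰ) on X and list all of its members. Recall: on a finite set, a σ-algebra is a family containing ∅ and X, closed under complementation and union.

Answer: σ(ℰ) = { ∅, {α}, {β}, {γ}, {δ}, {ε}, {α,β}, {α,γ}, {α,δ}, {α,ε}, {β,γ}, {β,δ}, {β,ε}, {γ,δ}, {γ,ε}, {δ,ε}, {α,β,γ}, {α,β,δ}, {α,β,ε}, {α,γ,δ}, {α,γ,ε}, {α,δ,ε}, {β,γ,δ}, {β,γ,ε}, {β,δ,ε}, {γ,δ,ε}, {α,β,γ,δ}, {α,β,γ,ε}, {α,β,δ,ε}, {α,γ,δ,ε}, {β,γ,δ,ε}, X }

Working:
Start: ℰ ∪ {∅, X} = { ∅, {ε}, {β,ε}, {δ,ε}, {α,δ,ε}, X }.
Iteration 1 adds 6:
  {β,γ}  = complement {α,δ,ε}
  {α,β,γ}  = complement {δ,ε}
  {α,γ,δ}  = complement {β,ε}
  {β,δ,ε}  = {δ,ε} ∪ {β,ε}
  {α,β,γ,δ}  = complement {ε}
  {α,β,δ,ε}  = {α,δ,ε} ∪ {β,ε}
  (now 12)
Iteration 2: 6 new —
  {γ}  = complement {α,β,δ,ε}
  {α,γ}  = complement {β,δ,ε}
  {β,γ,ε}  = {β,ε} ∪ {β,γ}
  {α,β,γ,ε}  = {β,ε} ∪ {α,β,γ}
  {α,γ,δ,ε}  = {α,δ,ε} ∪ {α,γ,δ}
  {β,γ,δ,ε}  = {δ,ε} ∪ {β,γ}
  (now 18)
Iteration 3. New:
  {α}  = complement {β,γ,δ,ε}
  {β}  = complement {α,γ,δ,ε}
  {δ}  = complement {α,β,γ,ε}
  {α,δ}  = complement {β,γ,ε}
  {γ,ε}  = {γ} ∪ {ε}
  {α,γ,ε}  = {α,γ} ∪ {ε}
  {γ,δ,ε}  = {δ,ε} ∪ {γ}
  (now 25)
Iteration 4: +7 →
  {α,β}  = complement {γ,δ,ε}
  {α,ε}  = {ε} ∪ {α}
  {β,δ}  = complement {α,γ,ε}
  {γ,δ}  = {γ} ∪ {δ}
  {α,β,δ}  = complement {γ,ε}
  {α,β,ε}  = {β,ε} ∪ {α}
  {β,γ,δ}  = {β,γ} ∪ {δ}
  (now 32)
Iteration 5: stable.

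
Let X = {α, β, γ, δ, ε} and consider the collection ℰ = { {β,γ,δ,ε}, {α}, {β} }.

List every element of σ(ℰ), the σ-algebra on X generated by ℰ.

Take S₀ = ℰ ∪ {∅, X} = { ∅, {α}, {β}, {β,γ,δ,ε}, X }.
Iteration 1: 2 new —
  {α,β}  = {β} ∪ {α}
  {α,γ,δ,ε}  = complement {β}
Iteration 2 adds 1:
  {γ,δ,ε}  = complement {α,β}
Iteration 3: stable.

Therefore σ(ℰ) = { ∅, {α}, {β}, {α,β}, {γ,δ,ε}, {α,γ,δ,ε}, {β,γ,δ,ε}, X } (|σ(ℰ)| = 8).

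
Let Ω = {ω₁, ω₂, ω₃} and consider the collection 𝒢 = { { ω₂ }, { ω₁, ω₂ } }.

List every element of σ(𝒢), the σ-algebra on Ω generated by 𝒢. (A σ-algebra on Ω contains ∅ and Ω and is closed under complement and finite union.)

Seed the family with 𝒢 together with ∅ and Ω: { {  }, { ω₂ }, { ω₁, ω₂ }, Ω }.
Step 1 adds 2:
  { ω₃ }  = { ω₁, ω₂ }ᶜ
  { ω₁, ω₃ }  = { ω₂ }ᶜ
  |family| = 6
Step 2: +1 →
  { ω₂, ω₃ }  = { ω₃ } ∪ { ω₂ }
  |family| = 7
Step 3: 1 new —
  { ω₁ }  = { ω₂, ω₃ }ᶜ
  |family| = 8
Step 4: closed — nothing new.

Therefore σ(𝒢) = { {  }, { ω₁ }, { ω₂ }, { ω₃ }, { ω₁, ω₂ }, { ω₁, ω₃ }, { ω₂, ω₃ }, Ω } (|σ(𝒢)| = 8).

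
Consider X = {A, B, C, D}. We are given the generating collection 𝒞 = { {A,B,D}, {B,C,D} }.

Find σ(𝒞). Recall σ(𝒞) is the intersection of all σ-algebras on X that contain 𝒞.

Seed the family with 𝒞 together with ∅ and X: { {}, {A,B,D}, {B,C,D}, X }.
Round 1 adds 2:
  {A}  = ᶜ of {B,C,D}
  {C}  = ᶜ of {A,B,D}
  [6 total]
Round 2 adds 1:
  {A,C}  = {C} ∪ {A}
  [7 total]
Round 3 adds 1:
  {B,D}  = ᶜ of {A,C}
  [8 total]
Round 4: no new sets; the family is a σ-algebra.

Hence σ(𝒞) has 8 members: { {}, {A}, {C}, {A,C}, {B,D}, {A,B,D}, {B,C,D}, X }.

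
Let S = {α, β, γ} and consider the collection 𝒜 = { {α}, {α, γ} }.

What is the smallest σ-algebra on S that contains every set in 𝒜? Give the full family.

Answer: σ(𝒜) = { {}, {α}, {β}, {γ}, {α, β}, {α, γ}, {β, γ}, S }

Working:
Take S₀ = 𝒜 ∪ {∅, S} = { {}, {α}, {α, γ}, S }.
Iteration 1. New:
  {β}  = {α, γ}ᶜ
  {β, γ}  = {α}ᶜ
  — 6 sets.
Iteration 2 (1 new):
  {α, β}  = {β} ∪ {α}
  — 7 sets.
Iteration 3 adds 1:
  {γ}  = {α, β}ᶜ
  — 8 sets.
Iteration 4: stable.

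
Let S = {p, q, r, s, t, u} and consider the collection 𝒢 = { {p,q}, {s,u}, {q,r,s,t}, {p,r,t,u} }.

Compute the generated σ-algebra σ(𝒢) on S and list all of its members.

σ(𝒢) = { ∅, {p}, {q}, {s}, {u}, {p,q}, {p,s}, {p,u}, {q,s}, {q,u}, {r,t}, {s,u}, {p,q,s}, {p,q,u}, {p,r,t}, {p,s,u}, {q,r,t}, {q,s,u}, {r,s,t}, {r,t,u}, {p,q,r,t}, {p,q,s,u}, {p,r,s,t}, {p,r,t,u}, {q,r,s,t}, {q,r,t,u}, {r,s,t,u}, {p,q,r,s,t}, {p,q,r,t,u}, {p,r,s,t,u}, {q,r,s,t,u}, S }

Derivation:
Initial family (6 sets): { ∅, {p,q}, {s,u}, {p,r,t,u}, {q,r,s,t}, S }.
Iteration 1 adds 9:
  {p,u}  = {q,r,s,t}ᶜ
  {q,s}  = {p,r,t,u}ᶜ
  {p,q,r,t}  = {s,u}ᶜ
  {p,q,s,u}  = {p,q} ∪ {s,u}
  {r,s,t,u}  = {p,q}ᶜ
  {p,q,r,s,t}  = {p,q} ∪ {q,r,s,t}
  {p,q,r,t,u}  = {p,r,t,u} ∪ {p,q}
  {p,r,s,t,u}  = {p,r,t,u} ∪ {s,u}
  {q,r,s,t,u}  = {q,r,s,t} ∪ {s,u}
  |family| = 15
Iteration 2: 9 new —
  {p}  = {q,r,s,t,u}ᶜ
  {q}  = {p,r,s,t,u}ᶜ
  {s}  = {p,q,r,t,u}ᶜ
  {u}  = {p,q,r,s,t}ᶜ
  {r,t}  = {p,q,s,u}ᶜ
  {p,q,s}  = {p,q} ∪ {q,s}
  {p,q,u}  = {p,q} ∪ {p,u}
  {p,s,u}  = {p,u} ∪ {s,u}
  {q,s,u}  = {s,u} ∪ {q,s}
  |family| = 24
Iteration 3 (6 new):
  {p,s}  = {s} ∪ {p}
  {q,u}  = {q} ∪ {u}
  {p,r,t}  = {q,s,u}ᶜ
  {q,r,t}  = {p,s,u}ᶜ
  {r,s,t}  = {p,q,u}ᶜ
  {r,t,u}  = {p,q,s}ᶜ
  |family| = 30
Iteration 4. New:
  {p,r,s,t}  = {q,u}ᶜ
  {q,r,t,u}  = {p,s}ᶜ
  |family| = 32
Iteration 5 adds nothing — fixpoint reached.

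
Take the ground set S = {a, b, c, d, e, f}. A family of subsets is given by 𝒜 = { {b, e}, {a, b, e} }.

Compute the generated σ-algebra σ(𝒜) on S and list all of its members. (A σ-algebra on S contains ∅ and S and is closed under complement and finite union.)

σ(𝒜) (8 sets): { ∅, {a}, {b, e}, {a, b, e}, {c, d, f}, {a, c, d, f}, {b, c, d, e, f}, S }

Check:
Take S₀ = 𝒜 ∪ {∅, S} = { ∅, {b, e}, {a, b, e}, S }.
Round 1: +2 →
  {c, d, f}  = S∖{a, b, e}
  {a, c, d, f}  = S∖{b, e}
  |family| = 6
Round 2: 1 new —
  {b, c, d, e, f}  = {b, e} ∪ {c, d, f}
  |family| = 7
Round 3 adds 1:
  {a}  = S∖{b, c, d, e, f}
  |family| = 8
Round 4: stable.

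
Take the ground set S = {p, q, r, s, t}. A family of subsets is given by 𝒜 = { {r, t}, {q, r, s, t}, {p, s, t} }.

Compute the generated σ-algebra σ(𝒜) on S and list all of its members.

σ(𝒜) (32 sets): { ∅, {p}, {q}, {r}, {s}, {t}, {p, q}, {p, r}, {p, s}, {p, t}, {q, r}, {q, s}, {q, t}, {r, s}, {r, t}, {s, t}, {p, q, r}, {p, q, s}, {p, q, t}, {p, r, s}, {p, r, t}, {p, s, t}, {q, r, s}, {q, r, t}, {q, s, t}, {r, s, t}, {p, q, r, s}, {p, q, r, t}, {p, q, s, t}, {p, r, s, t}, {q, r, s, t}, S }

Derivation:
Initial family (5 sets): { ∅, {r, t}, {p, s, t}, {q, r, s, t}, S }.
Pass 1 adds 4:
  {p}  = {q, r, s, t}ᶜ
  {q, r}  = {p, s, t}ᶜ
  {p, q, s}  = {r, t}ᶜ
  {p, r, s, t}  = {p, s, t} ∪ {r, t}
  — 9 sets.
Pass 2. New:
  {q}  = {p, r, s, t}ᶜ
  {p, q, r}  = {q, r} ∪ {p}
  {p, r, t}  = {r, t} ∪ {p}
  {q, r, t}  = {q, r} ∪ {r, t}
  {p, q, r, s}  = {p, q, s} ∪ {q, r}
  {p, q, s, t}  = {p, s, t} ∪ {p, q, s}
  — 15 sets.
Pass 3. New:
  {r}  = {p, q, s, t}ᶜ
  {t}  = {p, q, r, s}ᶜ
  {p, q}  = {q} ∪ {p}
  {p, s}  = {q, r, t}ᶜ
  {q, s}  = {p, r, t}ᶜ
  {s, t}  = {p, q, r}ᶜ
  {p, q, r, t}  = {q, r, t} ∪ {p, q, r}
  — 22 sets.
Pass 4. New:
  {s}  = {p, q, r, t}ᶜ
  {p, r}  = {r} ∪ {p}
  {p, t}  = {t} ∪ {p}
  {q, t}  = {q} ∪ {t}
  {p, q, t}  = {p, q} ∪ {t}
  {p, r, s}  = {p, s} ∪ {r}
  {q, r, s}  = {q, s} ∪ {r}
  {q, s, t}  = {q} ∪ {s, t}
  {r, s, t}  = {p, q}ᶜ
  — 31 sets.
Pass 5: +1 →
  {r, s}  = {p, q, t}ᶜ
  — 32 sets.
Pass 6: no new sets; the family is a σ-algebra.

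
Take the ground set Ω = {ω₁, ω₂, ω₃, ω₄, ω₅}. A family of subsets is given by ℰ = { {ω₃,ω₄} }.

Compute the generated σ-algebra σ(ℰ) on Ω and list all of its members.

σ(ℰ) = { {}, {ω₃,ω₄}, {ω₁,ω₂,ω₅}, Ω }

Check:
Seed the family with ℰ together with ∅ and Ω: { {}, {ω₃,ω₄}, Ω }.
Round 1 adds 1:
  {ω₁,ω₂,ω₅}  = ᶜ of {ω₃,ω₄}
  [4 total]
Round 2: no new sets; the family is a σ-algebra.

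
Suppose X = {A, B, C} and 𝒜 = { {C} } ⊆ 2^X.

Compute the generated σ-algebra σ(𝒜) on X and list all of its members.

Take S₀ = 𝒜 ∪ {∅, X} = { {}, {C}, X }.
Step 1: 1 new —
  {A,B}  = X∖{C}
  |family| = 4
Step 2: stable.

Therefore σ(𝒜) = { {}, {C}, {A,B}, X } (|σ(𝒜)| = 4).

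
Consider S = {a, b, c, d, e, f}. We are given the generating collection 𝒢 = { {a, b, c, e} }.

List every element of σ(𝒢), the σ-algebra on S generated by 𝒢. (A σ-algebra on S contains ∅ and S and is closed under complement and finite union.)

Answer: σ(𝒢) = { ∅, {d, f}, {a, b, c, e}, S }

Derivation:
Initial family (3 sets): { ∅, {a, b, c, e}, S }.
Iteration 1: +1 →
  {d, f}  = S∖{a, b, c, e}
  (now 4)
Iteration 2: already closed under ᶜ and ∪.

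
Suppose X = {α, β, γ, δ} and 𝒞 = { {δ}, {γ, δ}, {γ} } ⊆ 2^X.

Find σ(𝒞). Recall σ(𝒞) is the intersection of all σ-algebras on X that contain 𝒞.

Start: 𝒞 ∪ {∅, X} = { {}, {γ}, {δ}, {γ, δ}, X }.
Step 1: 3 new —
  {α, β}  = X∖{γ, δ}
  {α, β, γ}  = X∖{δ}
  {α, β, δ}  = X∖{γ}
Step 2 adds nothing — fixpoint reached.

σ(𝒞) = { {}, {γ}, {δ}, {α, β}, {γ, δ}, {α, β, γ}, {α, β, δ}, X }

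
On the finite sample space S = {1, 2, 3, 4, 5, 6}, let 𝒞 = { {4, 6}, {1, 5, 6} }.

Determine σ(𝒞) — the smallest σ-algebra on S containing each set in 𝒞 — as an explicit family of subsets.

Initial family (4 sets): { {}, {4, 6}, {1, 5, 6}, S }.
Round 1 (3 new):
  {2, 3, 4}  = ᶜ of {1, 5, 6}
  {1, 2, 3, 5}  = ᶜ of {4, 6}
  {1, 4, 5, 6}  = {1, 5, 6} ∪ {4, 6}
  — 7 sets.
Round 2 adds 4:
  {2, 3}  = ᶜ of {1, 4, 5, 6}
  {2, 3, 4, 6}  = {2, 3, 4} ∪ {4, 6}
  {1, 2, 3, 4, 5}  = {2, 3, 4} ∪ {1, 2, 3, 5}
  {1, 2, 3, 5, 6}  = {1, 5, 6} ∪ {1, 2, 3, 5}
  — 11 sets.
Round 3: +3 →
  {4}  = ᶜ of {1, 2, 3, 5, 6}
  {6}  = ᶜ of {1, 2, 3, 4, 5}
  {1, 5}  = ᶜ of {2, 3, 4, 6}
  — 14 sets.
Round 4 (2 new):
  {1, 4, 5}  = {1, 5} ∪ {4}
  {2, 3, 6}  = {2, 3} ∪ {6}
  — 16 sets.
Round 5: stable.

Hence σ(𝒞) has 16 members: { {}, {4}, {6}, {1, 5}, {2, 3}, {4, 6}, {1, 4, 5}, {1, 5, 6}, {2, 3, 4}, {2, 3, 6}, {1, 2, 3, 5}, {1, 4, 5, 6}, {2, 3, 4, 6}, {1, 2, 3, 4, 5}, {1, 2, 3, 5, 6}, S }.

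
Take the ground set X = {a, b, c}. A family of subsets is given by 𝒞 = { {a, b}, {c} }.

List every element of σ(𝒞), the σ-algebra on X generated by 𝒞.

Seed the family with 𝒞 together with ∅ and X: { {}, {c}, {a, b}, X }.
Round 1 adds nothing — fixpoint reached.

Hence σ(𝒞) has 4 members: { {}, {c}, {a, b}, X }.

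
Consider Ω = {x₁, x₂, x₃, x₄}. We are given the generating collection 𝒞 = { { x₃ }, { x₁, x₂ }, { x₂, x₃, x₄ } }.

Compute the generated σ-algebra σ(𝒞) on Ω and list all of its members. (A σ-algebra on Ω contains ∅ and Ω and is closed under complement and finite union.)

Answer: σ(𝒞) = { {  }, { x₁ }, { x₂ }, { x₃ }, { x₄ }, { x₁, x₂ }, { x₁, x₃ }, { x₁, x₄ }, { x₂, x₃ }, { x₂, x₄ }, { x₃, x₄ }, { x₁, x₂, x₃ }, { x₁, x₂, x₄ }, { x₁, x₃, x₄ }, { x₂, x₃, x₄ }, Ω }

Working:
Take S₀ = 𝒞 ∪ {∅, Ω} = { {  }, { x₃ }, { x₁, x₂ }, { x₂, x₃, x₄ }, Ω }.
Step 1 adds 4:
  { x₁ }  = ᶜ of { x₂, x₃, x₄ }
  { x₃, x₄ }  = ᶜ of { x₁, x₂ }
  { x₁, x₂, x₃ }  = { x₃ } ∪ { x₁, x₂ }
  { x₁, x₂, x₄ }  = ᶜ of { x₃ }
  — 9 sets.
Step 2: 3 new —
  { x₄ }  = ᶜ of { x₁, x₂, x₃ }
  { x₁, x₃ }  = { x₃ } ∪ { x₁ }
  { x₁, x₃, x₄ }  = { x₃, x₄ } ∪ { x₁ }
  — 12 sets.
Step 3: 3 new —
  { x₂ }  = ᶜ of { x₁, x₃, x₄ }
  { x₁, x₄ }  = { x₄ } ∪ { x₁ }
  { x₂, x₄ }  = ᶜ of { x₁, x₃ }
  — 15 sets.
Step 4 adds 1:
  { x₂, x₃ }  = ᶜ of { x₁, x₄ }
  — 16 sets.
Step 5 adds nothing — fixpoint reached.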